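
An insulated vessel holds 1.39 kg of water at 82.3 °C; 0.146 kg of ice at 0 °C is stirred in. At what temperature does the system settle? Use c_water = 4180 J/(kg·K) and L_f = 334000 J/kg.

Sum of m c ΔT and latent-heat terms is zero:
melt ice: 0.146×334000 = 48764
  meltwater 0→T: 0.146×4180×T = 610.28 T
  water cools: 1.39×4180×(T − 82.3) = 5810.2(T − 82.3)
6420.5 T = 478179 − 48764 = 429415
T ≈ 66.88 °C — above 0 °C, consistent with complete melting.

T_f ≈ 66.9 °C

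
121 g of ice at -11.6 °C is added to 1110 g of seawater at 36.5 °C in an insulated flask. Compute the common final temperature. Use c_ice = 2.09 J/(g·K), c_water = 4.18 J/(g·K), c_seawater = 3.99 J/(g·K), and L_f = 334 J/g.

T_f ≈ 24.0 °C

Sum of m c ΔT and latent-heat terms is zero:
warm ice to 0 °C: 121×2.09×(0 − (-11.6)) = 2933.5; fusion: m_ice L_f = 121×334 = 40414; warm the meltwater: 505.78 T; seawater: 4428.9(T − 36.5)
4934.7 T = 161655 − 43348 = 118307
T ≈ 23.97 °C (positive, so assuming full melt was valid).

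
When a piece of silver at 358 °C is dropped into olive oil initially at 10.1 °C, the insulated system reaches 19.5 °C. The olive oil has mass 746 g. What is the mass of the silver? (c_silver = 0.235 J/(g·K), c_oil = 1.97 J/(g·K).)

Net heat exchanged in the isolated system is zero:
m×0.235×(19.5 − 358) + 746×1.97×(19.5 − 10.1) = 0
-79.55 m = -13814
m = -13814/-79.55 ≈ 173.7 g

m ≈ 174 g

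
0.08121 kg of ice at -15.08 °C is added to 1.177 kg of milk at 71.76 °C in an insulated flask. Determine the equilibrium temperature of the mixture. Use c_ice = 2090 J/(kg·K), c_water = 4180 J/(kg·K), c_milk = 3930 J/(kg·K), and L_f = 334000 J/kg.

T_f ≈ 60.9 °C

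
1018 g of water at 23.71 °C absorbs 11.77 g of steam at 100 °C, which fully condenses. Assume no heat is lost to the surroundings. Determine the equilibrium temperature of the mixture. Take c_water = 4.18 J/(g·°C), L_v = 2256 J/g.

T_f ≈ 30.8 °C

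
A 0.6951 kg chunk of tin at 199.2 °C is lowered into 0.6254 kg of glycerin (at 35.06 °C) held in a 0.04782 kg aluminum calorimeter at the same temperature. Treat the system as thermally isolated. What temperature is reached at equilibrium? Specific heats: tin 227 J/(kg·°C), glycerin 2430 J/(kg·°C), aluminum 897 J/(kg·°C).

T_f ≈ 50.1 °C

T_f = Σ m_i c_i T_i / Σ m_i c_i:
T_f = (157.79×199.2 + 1519.7×35.06 + 42.89×35.06) / (157.79 + 1519.7 + 42.89)
    = 86217 / 1720.4 ≈ 50.11 °C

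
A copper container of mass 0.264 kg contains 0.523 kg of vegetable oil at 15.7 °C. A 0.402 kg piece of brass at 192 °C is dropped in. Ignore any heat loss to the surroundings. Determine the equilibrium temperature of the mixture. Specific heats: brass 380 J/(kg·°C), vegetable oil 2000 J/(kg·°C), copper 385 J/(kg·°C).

Energy conservation, ΣQ = 0:
0.402*380*(T − 192) + 0.523*2000*(T − 15.7) + 0.264*385*(T − 15.7) = 0
152.76(T − 192) + 1046(T − 15.7) + 101.64(T − 15.7) = 0
1300.4 T = 47348
T ≈ 36.41 °C

T_f ≈ 36.4 °C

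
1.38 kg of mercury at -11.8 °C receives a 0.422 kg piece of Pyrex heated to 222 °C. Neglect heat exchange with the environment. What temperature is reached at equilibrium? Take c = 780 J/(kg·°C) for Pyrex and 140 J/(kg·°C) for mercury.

Net heat exchanged in the isolated system is zero:
0.422·780·(T − 222) + 1.38·140·(T − (-11.8)) = 0
522.36 T = 70794
T = 70794 / 522.36 = 136 °C

T_f ≈ 135.5 °C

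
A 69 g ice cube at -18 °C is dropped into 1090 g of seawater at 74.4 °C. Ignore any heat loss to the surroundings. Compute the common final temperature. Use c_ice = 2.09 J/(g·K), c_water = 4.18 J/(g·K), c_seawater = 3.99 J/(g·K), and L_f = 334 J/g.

Taking heat into each body as positive, Σ m c ΔT = 0:
warm ice to 0 °C: 69×2.09×(0 − (-18)) = 2595.8
  fusion: m_ice L_f = 69×334 = 23046
  warm the meltwater: 288.42 T
  seawater: 4349.1(T − 74.4)
4637.5 T = 323573 − 25642 = 297931
T ≈ 64.24 °C — above 0 °C, consistent with complete melting.

T_f ≈ 64.2 °C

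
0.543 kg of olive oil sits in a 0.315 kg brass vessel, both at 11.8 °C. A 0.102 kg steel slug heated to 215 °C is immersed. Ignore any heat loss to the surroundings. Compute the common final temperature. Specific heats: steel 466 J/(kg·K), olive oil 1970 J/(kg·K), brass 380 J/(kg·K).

Taking heat into each body as positive, Σ m c ΔT = 0:
0.102×466×(T − 215) + 0.543×1970×(T − 11.8) + 0.315×380×(T − 11.8) = 0
47.53(T − 215) + 1069.7(T − 11.8) + 119.7(T − 11.8) = 0
1236.9 T = 24254
T = 24254 / 1236.9 = 19.6 °C

T_f ≈ 19.6 °C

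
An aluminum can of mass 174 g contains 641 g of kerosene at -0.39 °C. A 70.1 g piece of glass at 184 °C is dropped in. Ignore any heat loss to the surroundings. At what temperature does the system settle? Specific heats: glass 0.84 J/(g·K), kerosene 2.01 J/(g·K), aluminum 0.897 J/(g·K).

Let T be the final temperature. ΣQ_i = 0:
70.1·0.84·(T − 184) + 641·2.01·(T − (-0.39)) + 174·0.897·(T − (-0.39)) = 0
58.88(T − 184) + 1288.4(T − (-0.39)) + 156.08(T − (-0.39)) = 0
1503.4 T = 10271
T = 10271 / 1503.4 = 6.83 °C

T_f ≈ 6.8 °C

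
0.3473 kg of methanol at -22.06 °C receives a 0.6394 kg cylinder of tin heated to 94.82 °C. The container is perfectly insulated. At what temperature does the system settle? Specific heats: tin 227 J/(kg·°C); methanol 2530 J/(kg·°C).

T_f ≈ -5.5 °C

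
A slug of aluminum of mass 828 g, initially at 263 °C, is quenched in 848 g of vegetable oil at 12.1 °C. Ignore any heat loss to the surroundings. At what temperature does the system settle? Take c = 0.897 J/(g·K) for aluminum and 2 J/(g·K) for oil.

T_f ≈ 88.5 °C

Heat lost by the aluminum equals heat gained by the oil:
828·0.897·(263 − T) = 848·2·(T − 12.1)
742.72(263 − T) = 1696(T − 12.1)
2438.7 T = 215856  ⇒  T ≈ 88.51 °C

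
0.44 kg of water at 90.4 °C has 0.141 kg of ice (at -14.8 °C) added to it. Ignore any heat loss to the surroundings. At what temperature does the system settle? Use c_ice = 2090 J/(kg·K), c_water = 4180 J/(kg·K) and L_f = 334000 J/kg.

T_f ≈ 47.3 °C

Energy conservation, ΣQ = 0:
warm ice to 0 °C: 0.141×2090×(0 − (-14.8)) = 4361.4
  fusion: m_ice L_f = 0.141×334000 = 47094
  meltwater 0→T: 0.141×4180×T = 589.38 T
  water: 1839.2(T − 90.4)
2428.6 T = 166264 − 51455 = 114808
T ≈ 47.27 °C. Since T > 0 °C, the all-ice-melts assumption holds.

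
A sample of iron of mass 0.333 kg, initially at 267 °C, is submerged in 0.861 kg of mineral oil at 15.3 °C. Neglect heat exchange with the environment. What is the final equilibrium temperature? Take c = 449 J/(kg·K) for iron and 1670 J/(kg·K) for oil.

T_f ≈ 39.0 °C

Heat gained plus heat lost sum to zero:
0.333×449×(T − 267) + 0.861×1670×(T − 15.3) = 0
149.52(T − 267) + 1437.9(T − 15.3) = 0
1587.4 T = 61920
T ≈ 39.01 °C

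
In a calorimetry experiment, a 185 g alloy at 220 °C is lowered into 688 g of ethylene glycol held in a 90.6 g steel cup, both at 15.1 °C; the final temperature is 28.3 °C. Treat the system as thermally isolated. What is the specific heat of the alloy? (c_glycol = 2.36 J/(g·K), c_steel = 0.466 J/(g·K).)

c ≈ 0.62 J/(g·K)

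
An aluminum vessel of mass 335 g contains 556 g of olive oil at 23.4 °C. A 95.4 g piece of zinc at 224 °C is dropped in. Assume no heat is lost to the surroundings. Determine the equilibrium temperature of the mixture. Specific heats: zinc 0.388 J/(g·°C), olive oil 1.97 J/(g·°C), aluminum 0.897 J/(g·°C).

T_f ≈ 28.6 °C

T_f is the heat-capacity-weighted average of the initial temperatures:
T_f = (37.02·224 + 1095.3·23.4 + 300.5·23.4) / (37.02 + 1095.3 + 300.5)
    = 40953 / 1432.8 ≈ 28.58 °C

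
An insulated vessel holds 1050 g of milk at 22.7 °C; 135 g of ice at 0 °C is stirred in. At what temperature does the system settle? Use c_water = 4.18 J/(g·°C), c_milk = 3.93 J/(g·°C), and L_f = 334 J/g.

Setting the total heat transfer to zero:
latent heat to melt: 135·334 = 45090; warm the meltwater: 564.3 T; milk: 4126.5(T − 22.7)
4690.8 T = 93672 − 45090 = 48582
T ≈ 10.36 °C — above 0 °C, consistent with complete melting.

T_f ≈ 10.4 °C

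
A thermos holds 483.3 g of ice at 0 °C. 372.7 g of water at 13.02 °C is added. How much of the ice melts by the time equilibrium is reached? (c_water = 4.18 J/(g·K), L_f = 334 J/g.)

Cooling the water to 0 °C releases 372.7·4.18·13.02 = 20284 J.
Fully melting the ice requires m_ice L_f = 483.3·334 = 161422 J.
Since 20284 < 161422 J, not all the ice melts; equilibrium is at 0 °C.
Mass melted = 20284/334 ≈ 60.73 g.

m_melted ≈ 60.7 g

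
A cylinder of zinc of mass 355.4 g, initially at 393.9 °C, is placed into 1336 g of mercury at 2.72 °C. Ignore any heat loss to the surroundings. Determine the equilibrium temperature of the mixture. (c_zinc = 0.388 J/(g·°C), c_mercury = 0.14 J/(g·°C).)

T_f ≈ 168.7 °C

Taking heat into each body as positive, Σ m c ΔT = 0:
355.4×0.388×(T − 393.9) + 1336×0.14×(T − 2.72) = 0
137.9(T − 393.9) + 187.04(T − 2.72) = 0
324.94 T = 54826
T = 54826 / 324.94 = 169 °C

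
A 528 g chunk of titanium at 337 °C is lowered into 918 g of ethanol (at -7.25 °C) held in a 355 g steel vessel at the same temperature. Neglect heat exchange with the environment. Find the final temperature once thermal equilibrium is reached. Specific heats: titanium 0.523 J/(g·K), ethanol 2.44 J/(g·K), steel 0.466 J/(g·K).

Energy conservation, ΣQ = 0:
528·0.523·(T − 337) + 918·2.44·(T − (-7.25)) + 355·0.466·(T − (-7.25)) = 0
276.14(T − 337) + 2239.9(T − (-7.25)) + 165.43(T − (-7.25)) = 0
(276.14 + 2239.9 + 165.43) T = 276.14·337 + 2239.9·(-7.25) + 165.43·(-7.25)
T = 75622 / 2681.5 = 28.2 °C

T_f ≈ 28.2 °C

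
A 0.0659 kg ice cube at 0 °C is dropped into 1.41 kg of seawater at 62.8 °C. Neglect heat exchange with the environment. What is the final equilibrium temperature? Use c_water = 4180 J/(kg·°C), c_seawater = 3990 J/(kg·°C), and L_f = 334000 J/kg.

T_f ≈ 56.1 °C

Conservation of energy gives ΣQ = 0:
latent heat to melt: 0.0659·334000 = 22011; warm the meltwater: 275.46 T; seawater cools: 1.41·3990·(T − 62.8) = 5625.9(T − 62.8)
5901.4 T = 353307 − 22011 = 331296
T ≈ 56.14 °C (positive, so assuming full melt was valid).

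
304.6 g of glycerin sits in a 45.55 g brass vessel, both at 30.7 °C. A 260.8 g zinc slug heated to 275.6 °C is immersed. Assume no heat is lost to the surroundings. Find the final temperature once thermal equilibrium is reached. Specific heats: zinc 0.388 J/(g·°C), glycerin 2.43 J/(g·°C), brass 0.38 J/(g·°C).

T_f ≈ 59.6 °C

Heat gained plus heat lost sum to zero:
260.8·0.388·(T − 275.6) + 304.6·2.43·(T − 30.7) + 45.55·0.38·(T − 30.7) = 0
101.19(T − 275.6) + 740.18(T − 30.7) + 17.31(T − 30.7) = 0
(101.19 + 740.18 + 17.31) T = 101.19·275.6 + 740.18·30.7 + 17.31·30.7
T = 51143 / 858.68 = 59.6 °C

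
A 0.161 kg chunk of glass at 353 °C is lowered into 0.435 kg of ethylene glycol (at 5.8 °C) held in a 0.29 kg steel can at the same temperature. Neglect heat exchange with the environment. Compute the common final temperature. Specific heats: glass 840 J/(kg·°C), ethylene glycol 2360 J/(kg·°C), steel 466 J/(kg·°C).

Setting the total heat transfer to zero:
0.161×840×(T − 353) + 0.435×2360×(T − 5.8) + 0.29×466×(T − 5.8) = 0
135.24(T − 353) + 1026.6(T − 5.8) + 135.14(T − 5.8) = 0
1297 T = 54478
T = 54478 / 1297 = 42 °C

T_f ≈ 42.0 °C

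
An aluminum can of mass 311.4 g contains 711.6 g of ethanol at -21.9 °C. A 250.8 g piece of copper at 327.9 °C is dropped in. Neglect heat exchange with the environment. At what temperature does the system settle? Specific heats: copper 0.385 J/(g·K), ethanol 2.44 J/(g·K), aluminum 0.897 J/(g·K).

T_f ≈ -5.9 °C

Conservation of energy gives ΣQ = 0:
250.8*0.385*(T − 327.9) + 711.6*2.44*(T − (-21.9)) + 311.4*0.897*(T − (-21.9)) = 0
96.56(T − 327.9) + 1736.3(T − (-21.9)) + 279.33(T − (-21.9)) = 0
(96.56 + 1736.3 + 279.33) T = 96.56*327.9 + 1736.3*(-21.9) + 279.33*(-21.9)
T = -12481 / 2112.2 = -5.91 °C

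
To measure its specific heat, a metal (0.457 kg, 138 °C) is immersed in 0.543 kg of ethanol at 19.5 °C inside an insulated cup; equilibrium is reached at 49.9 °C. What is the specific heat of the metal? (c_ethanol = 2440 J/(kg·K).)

c ≈ 1000 J/(kg·K)

Energy conservation, ΣQ = 0:
0.457×c×(49.9 − 138) + 0.543×2440×(49.9 − 19.5) = 0
-40.26 c = -40278
c = -40278/-40.26 ≈ 1000 J/(kg·K)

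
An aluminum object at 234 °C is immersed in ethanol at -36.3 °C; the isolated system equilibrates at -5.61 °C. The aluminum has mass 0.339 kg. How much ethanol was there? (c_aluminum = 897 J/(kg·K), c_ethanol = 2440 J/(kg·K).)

m ≈ 0.973 kg

|Q_aluminum| = |Q_ethanol|:
0.339·897·(234 − -5.61) = m·2440·(-5.61 − (-36.3))
74884 m = 72861  ⇒  m ≈ 0.973 kg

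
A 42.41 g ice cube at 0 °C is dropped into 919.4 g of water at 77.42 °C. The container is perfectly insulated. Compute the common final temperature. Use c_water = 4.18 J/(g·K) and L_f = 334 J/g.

T_f ≈ 70.5 °C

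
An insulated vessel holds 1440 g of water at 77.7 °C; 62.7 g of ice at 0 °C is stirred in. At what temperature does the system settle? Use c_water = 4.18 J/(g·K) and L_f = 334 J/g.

T_f ≈ 71.1 °C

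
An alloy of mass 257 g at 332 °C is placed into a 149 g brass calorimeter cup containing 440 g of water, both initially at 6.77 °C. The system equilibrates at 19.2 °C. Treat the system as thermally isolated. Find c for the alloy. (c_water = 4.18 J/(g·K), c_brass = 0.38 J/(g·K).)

Let T be the final temperature. ΣQ_i = 0:
257·c·(19.2 − 332) + 440·4.18·(19.2 − 6.77) + 149·0.38·(19.2 − 6.77) = 0
-80390 c = -23565
c = -23565/-80390 ≈ 0.2931 J/(g·K)

c ≈ 0.293 J/(g·K)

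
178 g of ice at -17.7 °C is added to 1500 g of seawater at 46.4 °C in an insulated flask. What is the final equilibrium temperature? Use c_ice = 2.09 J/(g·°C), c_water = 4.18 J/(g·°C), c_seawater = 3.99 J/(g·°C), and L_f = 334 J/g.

T_f ≈ 31.5 °C

Energy conservation, ΣQ = 0:
ice -17.7→0 °C: 178·2.09·17.7 = 6584.8; latent heat to melt: 178·334 = 59452; meltwater 0→T: 178·4.18·T = 744.04 T; seawater cools: 1500·3.99·(T − 46.4) = 5985(T − 46.4)
6729 T = 277704 − 66037 = 211667
T ≈ 31.46 °C — above 0 °C, consistent with complete melting.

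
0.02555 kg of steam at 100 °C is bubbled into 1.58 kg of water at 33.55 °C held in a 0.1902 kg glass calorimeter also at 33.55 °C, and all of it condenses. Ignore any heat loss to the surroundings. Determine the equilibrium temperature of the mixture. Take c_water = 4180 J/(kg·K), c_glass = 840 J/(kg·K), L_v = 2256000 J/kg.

Energy conservation, ΣQ = 0:
condense steam: −0.02555×2256000 = −57641; condensed water 100 °C→T: 106.8(T − 100); original water: 6604.4(T − 33.55); glass cup: 0.1902×840×(T − 33.55) = 159.77(T − 33.55)
6871 T = 57641 + 10680 + 226938 = 295259
T ≈ 42.97 °C, under the boiling point, so the assumption holds.

T_f ≈ 43.0 °C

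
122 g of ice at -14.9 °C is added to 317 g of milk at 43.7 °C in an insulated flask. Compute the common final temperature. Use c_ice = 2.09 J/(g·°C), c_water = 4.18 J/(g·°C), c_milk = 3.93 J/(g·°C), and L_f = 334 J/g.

Setting the total heat transfer to zero:
warm ice to 0 °C: 122·2.09·(0 − (-14.9)) = 3799.2
  fusion: m_ice L_f = 122·334 = 40748
  warm the meltwater: 509.96 T
  milk: 1245.8(T − 43.7)
1755.8 T = 54442 − 44547 = 9894.7
T ≈ 5.64 °C. Since T > 0 °C, the all-ice-melts assumption holds.

T_f ≈ 5.6 °C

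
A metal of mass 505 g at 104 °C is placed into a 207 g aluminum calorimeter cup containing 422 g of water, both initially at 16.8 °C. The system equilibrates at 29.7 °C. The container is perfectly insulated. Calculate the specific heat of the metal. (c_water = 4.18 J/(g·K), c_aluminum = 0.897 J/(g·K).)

Energy conservation, ΣQ = 0:
505×c×(29.7 − 104) + 422×4.18×(29.7 − 16.8) + 207×0.897×(29.7 − 16.8) = 0
-37522 c = -25150
c = -25150/-37522 ≈ 0.6703 J/(g·K)

c ≈ 0.67 J/(g·K)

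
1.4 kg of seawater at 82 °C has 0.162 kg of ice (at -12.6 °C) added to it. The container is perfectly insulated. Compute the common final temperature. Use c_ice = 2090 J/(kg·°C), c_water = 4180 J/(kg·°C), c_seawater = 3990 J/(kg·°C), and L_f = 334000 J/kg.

Energy balance with sensible and latent terms:
warm ice to 0 °C: 0.162·2090·(0 − (-12.6)) = 4266.1
  melt ice: 0.162·334000 = 54108
  meltwater 0→T: 0.162·4180·T = 677.16 T
  seawater: 5586(T − 82)
6263.2 T = 458052 − 58374 = 399678
T ≈ 63.81 °C (positive, so assuming full melt was valid).

T_f ≈ 63.8 °C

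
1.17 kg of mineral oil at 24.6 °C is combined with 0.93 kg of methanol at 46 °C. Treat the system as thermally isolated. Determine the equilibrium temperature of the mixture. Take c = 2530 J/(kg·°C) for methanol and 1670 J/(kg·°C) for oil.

T_f ≈ 36.3 °C

Heat gained plus heat lost sum to zero:
0.93·2530·(T − 46) + 1.17·1670·(T − 24.6) = 0
2352.9(T − 46) + 1953.9(T − 24.6) = 0
(2352.9 + 1953.9) T = 2352.9·46 + 1953.9·24.6
T ≈ 36.29 °C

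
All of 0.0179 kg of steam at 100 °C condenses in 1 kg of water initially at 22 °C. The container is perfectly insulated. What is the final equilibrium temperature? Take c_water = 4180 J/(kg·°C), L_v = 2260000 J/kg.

T_f ≈ 32.9 °C

Energy conservation, ΣQ = 0:
steam→water at 100 °C releases m L_v = 0.0179×2260000 = 40454
  condensed water 100 °C→T: 74.82(T − 100)
  water warms: 1×4180×(T − 22) = 4180(T − 22)
4254.8 T = 40454 + 7482.2 + 91960 = 139896
T ≈ 32.88 °C — below 100 °C, confirming all the steam condensed.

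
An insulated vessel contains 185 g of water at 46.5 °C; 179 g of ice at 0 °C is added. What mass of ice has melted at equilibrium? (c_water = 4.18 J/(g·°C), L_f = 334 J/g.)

m_melted ≈ 108 g

Water can give up m c ΔT = 185×4.18×46.5 = 35958 J before reaching 0 °C.
Fully melting the ice requires m_ice L_f = 179×334 = 59786 J.
That's not enough to melt it all — equilibrium is at 0 °C with ice remaining.
m_melted×334 = 35958  ⇒  m_melted ≈ 107.7 g.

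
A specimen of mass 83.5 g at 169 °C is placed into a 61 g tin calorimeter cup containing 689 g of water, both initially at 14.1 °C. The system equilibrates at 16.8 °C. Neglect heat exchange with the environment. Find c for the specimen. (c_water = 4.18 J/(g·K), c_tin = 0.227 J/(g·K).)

Net heat exchanged in the isolated system is zero:
83.5×c×(16.8 − 169) + 689×4.18×(16.8 − 14.1) + 61×0.227×(16.8 − 14.1) = 0
-12709 c = -7813.4
c = -7813.4/-12709 ≈ 0.6148 J/(g·K)

c ≈ 0.615 J/(g·K)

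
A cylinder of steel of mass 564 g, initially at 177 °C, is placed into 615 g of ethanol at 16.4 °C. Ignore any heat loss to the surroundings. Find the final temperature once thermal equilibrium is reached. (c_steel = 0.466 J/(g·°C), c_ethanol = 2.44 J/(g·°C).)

T_f ≈ 40.3 °C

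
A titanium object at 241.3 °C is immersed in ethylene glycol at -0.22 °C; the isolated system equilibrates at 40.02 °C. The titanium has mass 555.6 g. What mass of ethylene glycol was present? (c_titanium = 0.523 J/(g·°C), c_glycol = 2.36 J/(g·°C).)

m ≈ 616 g

Heat lost by the titanium = heat gained by the glycol:
555.6·0.523·(241.3 − 40.02) = m·2.36·(40.02 − (-0.22))
94.97 m = 58488  ⇒  m ≈ 615.9 g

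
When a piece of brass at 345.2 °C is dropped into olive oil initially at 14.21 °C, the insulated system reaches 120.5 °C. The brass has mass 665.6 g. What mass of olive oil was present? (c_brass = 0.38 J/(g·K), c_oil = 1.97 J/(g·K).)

Heat lost by the brass = heat gained by the oil:
665.6×0.38×(345.2 − 120.5) = m×1.97×(120.5 − 14.21)
209.39 m = 56833  ⇒  m ≈ 271.4 g

m ≈ 271 g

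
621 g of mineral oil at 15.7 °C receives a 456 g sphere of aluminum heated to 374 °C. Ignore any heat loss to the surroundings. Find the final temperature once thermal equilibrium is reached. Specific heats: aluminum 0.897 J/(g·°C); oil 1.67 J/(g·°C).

Taking heat into each body as positive, Σ m c ΔT = 0:
456*0.897*(T − 374) + 621*1.67*(T − 15.7) = 0
409.03(T − 374) + 1037.1(T − 15.7) = 0
1446.1 T = 169260
T = 169260 / 1446.1 = 117 °C

T_f ≈ 117.0 °C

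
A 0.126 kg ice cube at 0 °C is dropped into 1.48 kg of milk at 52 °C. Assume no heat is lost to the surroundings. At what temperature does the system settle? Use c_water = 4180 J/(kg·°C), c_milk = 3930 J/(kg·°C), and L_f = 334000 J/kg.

T_f ≈ 41.0 °C

Setting the total heat transfer to zero:
fusion: m_ice L_f = 0.126·334000 = 42084
  warm the meltwater: 526.68 T
  milk cools: 1.48·3930·(T − 52) = 5816.4(T − 52)
6343.1 T = 302453 − 42084 = 260369
T ≈ 41.05 °C — above 0 °C, consistent with complete melting.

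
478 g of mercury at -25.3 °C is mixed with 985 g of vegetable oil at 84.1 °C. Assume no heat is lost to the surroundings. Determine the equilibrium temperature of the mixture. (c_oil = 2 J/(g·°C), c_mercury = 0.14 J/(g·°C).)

Net heat exchanged in the isolated system is zero:
985*2*(T − 84.1) + 478*0.14*(T − (-25.3)) = 0
1970(T − 84.1) + 66.92(T − (-25.3)) = 0
(1970 + 66.92) T = 1970*84.1 + 66.92*(-25.3)
T ≈ 80.51 °C

T_f ≈ 80.5 °C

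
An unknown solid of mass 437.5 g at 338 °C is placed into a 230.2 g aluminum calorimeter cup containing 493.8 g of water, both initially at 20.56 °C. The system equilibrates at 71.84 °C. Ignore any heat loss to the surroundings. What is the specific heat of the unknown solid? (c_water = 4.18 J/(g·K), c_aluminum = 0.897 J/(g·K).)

c ≈ 1 J/(g·K)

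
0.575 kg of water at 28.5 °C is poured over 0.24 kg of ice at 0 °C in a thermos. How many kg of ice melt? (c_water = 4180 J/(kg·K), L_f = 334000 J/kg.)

m_melted ≈ 0.205 kg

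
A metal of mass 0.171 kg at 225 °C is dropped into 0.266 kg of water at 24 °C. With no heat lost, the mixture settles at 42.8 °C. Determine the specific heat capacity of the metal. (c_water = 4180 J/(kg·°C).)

m_s c (T_s − T_f) = m_water c_water (T_f − T_0):
0.171·c·(225 − 42.8) = 0.266·4180·(42.8 − 24)
31.16 c = 20903  ⇒  c ≈ 670.9 J/(kg·°C)

c ≈ 671 J/(kg·°C)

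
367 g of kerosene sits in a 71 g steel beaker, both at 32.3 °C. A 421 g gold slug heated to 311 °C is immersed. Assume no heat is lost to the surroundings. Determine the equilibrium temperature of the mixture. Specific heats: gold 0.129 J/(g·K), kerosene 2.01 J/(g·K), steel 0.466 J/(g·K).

T_f is the heat-capacity-weighted average of the initial temperatures:
T_f = (54.31*311 + 737.67*32.3 + 33.09*32.3) / (54.31 + 737.67 + 33.09)
    = 41786 / 825.06 ≈ 50.65 °C

T_f ≈ 50.6 °C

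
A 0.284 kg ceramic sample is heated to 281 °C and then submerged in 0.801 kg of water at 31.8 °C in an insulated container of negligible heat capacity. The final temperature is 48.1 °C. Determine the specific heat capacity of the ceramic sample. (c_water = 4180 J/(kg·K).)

m_s c (T_s − T_f) = m_water c_water (T_f − T_0):
0.284·c·(281 − 48.1) = 0.801·4180·(48.1 − 31.8)
66.14 c = 54575  ⇒  c ≈ 825.1 J/(kg·K)

c ≈ 825 J/(kg·K)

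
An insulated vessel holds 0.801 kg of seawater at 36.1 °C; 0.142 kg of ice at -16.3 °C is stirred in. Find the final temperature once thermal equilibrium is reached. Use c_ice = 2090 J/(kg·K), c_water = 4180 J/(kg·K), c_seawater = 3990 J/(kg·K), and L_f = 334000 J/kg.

Heat gained plus heat lost sum to zero:
warm ice to 0 °C: 0.142·2090·(0 − (-16.3)) = 4837.5
  melt ice: 0.142·334000 = 47428
  warm the meltwater: 593.56 T
  seawater cools: 0.801·3990·(T − 36.1) = 3196(T − 36.1)
3789.6 T = 115375 − 52266 = 63110
T ≈ 16.65 °C — above 0 °C, consistent with complete melting.

T_f ≈ 16.7 °C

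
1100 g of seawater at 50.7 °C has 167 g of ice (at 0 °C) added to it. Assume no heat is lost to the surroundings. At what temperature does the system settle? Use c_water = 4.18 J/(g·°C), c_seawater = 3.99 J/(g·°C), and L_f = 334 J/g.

T_f ≈ 32.8 °C

Taking heat into each body as positive, Σ m c ΔT = 0:
fusion: m_ice L_f = 167·334 = 55778; meltwater 0→T: 167·4.18·T = 698.06 T; seawater cools: 1100·3.99·(T − 50.7) = 4389(T − 50.7)
5087.1 T = 222522 − 55778 = 166744
T ≈ 32.78 °C. Since T > 0 °C, the all-ice-melts assumption holds.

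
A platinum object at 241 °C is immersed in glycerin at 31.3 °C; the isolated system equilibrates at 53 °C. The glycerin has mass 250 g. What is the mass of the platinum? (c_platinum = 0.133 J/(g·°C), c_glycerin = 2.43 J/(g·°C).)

Energy conservation, ΣQ = 0:
m×0.133×(53 − 241) + 250×2.43×(53 − 31.3) = 0
-25 m = -13183
m = -13183/-25 ≈ 527.2 g

m ≈ 527 g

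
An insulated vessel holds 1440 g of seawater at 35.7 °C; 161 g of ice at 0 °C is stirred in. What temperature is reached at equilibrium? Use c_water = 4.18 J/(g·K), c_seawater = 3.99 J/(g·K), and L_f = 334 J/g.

Conservation of energy gives ΣQ = 0:
latent heat to melt: 161·334 = 53774
  meltwater 0→T: 161·4.18·T = 672.98 T
  seawater: 5745.6(T − 35.7)
6418.6 T = 205118 − 53774 = 151344
T ≈ 23.58 °C — above 0 °C, consistent with complete melting.

T_f ≈ 23.6 °C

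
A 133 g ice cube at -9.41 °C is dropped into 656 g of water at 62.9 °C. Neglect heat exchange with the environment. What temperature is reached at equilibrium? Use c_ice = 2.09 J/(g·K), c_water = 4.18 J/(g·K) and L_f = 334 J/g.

Energy conservation, ΣQ = 0:
ice -9.41→0 °C: 133·2.09·9.41 = 2615.7
  latent heat to melt: 133·334 = 44422
  meltwater 0→T: 133·4.18·T = 555.94 T
  water cools: 656·4.18·(T − 62.9) = 2742.1(T − 62.9)
3298 T = 172477 − 47038 = 125439
T ≈ 38.03 °C — above 0 °C, consistent with complete melting.

T_f ≈ 38.0 °C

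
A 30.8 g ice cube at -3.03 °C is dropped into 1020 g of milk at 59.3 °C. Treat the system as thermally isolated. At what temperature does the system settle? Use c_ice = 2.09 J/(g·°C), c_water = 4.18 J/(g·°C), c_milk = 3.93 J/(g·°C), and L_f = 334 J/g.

Net heat exchanged in the isolated system is zero:
warm ice to 0 °C: 30.8·2.09·(0 − (-3.03)) = 195.05; latent heat to melt: 30.8·334 = 10287; warm the meltwater: 128.74 T; milk cools: 1020·3.93·(T − 59.3) = 4008.6(T − 59.3)
4137.3 T = 237710 − 10482 = 227228
T ≈ 54.92 °C — above 0 °C, consistent with complete melting.

T_f ≈ 54.9 °C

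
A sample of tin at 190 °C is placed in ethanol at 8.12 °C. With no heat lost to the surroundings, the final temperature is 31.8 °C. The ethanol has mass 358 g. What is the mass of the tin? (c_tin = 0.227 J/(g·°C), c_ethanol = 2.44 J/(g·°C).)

m ≈ 576 g

Heat lost by the tin = heat gained by the ethanol:
m·0.227·(190 − 31.8) = 358·2.44·(31.8 − 8.12)
35.91 m = 20685  ⇒  m ≈ 576 g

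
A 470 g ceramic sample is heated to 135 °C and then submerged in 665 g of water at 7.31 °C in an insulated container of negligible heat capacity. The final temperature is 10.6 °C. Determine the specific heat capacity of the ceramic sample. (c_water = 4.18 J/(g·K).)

c ≈ 0.156 J/(g·K)

Heat lost by the ceramic sample = heat gained by the water:
470×c×(135 − 10.6) = 665×4.18×(10.6 − 7.31)
58468 c = 9145.2  ⇒  c ≈ 0.1564 J/(g·K)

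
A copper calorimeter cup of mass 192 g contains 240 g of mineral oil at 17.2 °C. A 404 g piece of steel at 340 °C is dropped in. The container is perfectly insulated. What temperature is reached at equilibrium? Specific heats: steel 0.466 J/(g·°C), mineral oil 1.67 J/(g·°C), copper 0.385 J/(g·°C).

T_f ≈ 108.9 °C

Heat gained plus heat lost sum to zero:
404*0.466*(T − 340) + 240*1.67*(T − 17.2) + 192*0.385*(T − 17.2) = 0
662.98 T = 72175
T = 72175/662.98 ≈ 108.86 °C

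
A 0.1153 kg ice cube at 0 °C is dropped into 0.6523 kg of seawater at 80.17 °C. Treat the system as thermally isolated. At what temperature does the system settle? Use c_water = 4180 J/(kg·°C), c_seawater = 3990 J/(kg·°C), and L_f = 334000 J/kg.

T_f ≈ 55.2 °C

Conservation of energy gives ΣQ = 0:
melt ice: 0.1153×334000 = 38510; meltwater 0→T: 0.1153×4180×T = 481.95 T; seawater cools: 0.6523×3990×(T − 80.17) = 2602.7(T − 80.17)
3084.6 T = 208657 − 38510 = 170146
T ≈ 55.16 °C. Since T > 0 °C, the all-ice-melts assumption holds.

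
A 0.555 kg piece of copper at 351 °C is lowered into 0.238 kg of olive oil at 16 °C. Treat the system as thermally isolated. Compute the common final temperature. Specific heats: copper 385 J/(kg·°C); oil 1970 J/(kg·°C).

T_f ≈ 120.9 °C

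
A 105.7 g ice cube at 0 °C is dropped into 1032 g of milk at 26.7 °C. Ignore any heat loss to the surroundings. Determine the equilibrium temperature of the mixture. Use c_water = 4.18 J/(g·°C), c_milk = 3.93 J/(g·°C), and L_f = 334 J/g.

Sum of m c ΔT and latent-heat terms is zero:
fusion: m_ice L_f = 105.7·334 = 35304; meltwater 0→T: 105.7·4.18·T = 441.83 T; milk cools: 1032·3.93·(T − 26.7) = 4055.8(T − 26.7)
4497.6 T = 108289 − 35304 = 72985
T ≈ 16.23 °C (positive, so assuming full melt was valid).

T_f ≈ 16.2 °C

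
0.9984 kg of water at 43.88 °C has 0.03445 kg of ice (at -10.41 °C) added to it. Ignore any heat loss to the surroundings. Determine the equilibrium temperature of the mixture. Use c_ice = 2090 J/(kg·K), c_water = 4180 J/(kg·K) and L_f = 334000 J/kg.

T_f ≈ 39.6 °C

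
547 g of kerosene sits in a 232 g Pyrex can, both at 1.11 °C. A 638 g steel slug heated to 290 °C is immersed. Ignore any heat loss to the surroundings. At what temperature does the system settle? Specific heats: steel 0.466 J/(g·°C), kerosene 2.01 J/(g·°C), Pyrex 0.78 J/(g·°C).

T_f ≈ 55.5 °C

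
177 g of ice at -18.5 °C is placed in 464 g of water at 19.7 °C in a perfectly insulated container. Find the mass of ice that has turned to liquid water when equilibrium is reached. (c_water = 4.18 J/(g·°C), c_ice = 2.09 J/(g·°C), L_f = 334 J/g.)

m_melted ≈ 93.9 g

Water can give up m c ΔT = 464·4.18·19.7 = 38209 J before reaching 0 °C.
Warming the ice to 0 °C takes 177·2.09·18.5 = 6843.7 J, leaving 31365 J for melting.
Fully melting the ice requires m_ice L_f = 177·334 = 59118 J.
That's not enough to melt it all — equilibrium is at 0 °C with ice remaining.
Mass melted = 31365/334 ≈ 93.91 g.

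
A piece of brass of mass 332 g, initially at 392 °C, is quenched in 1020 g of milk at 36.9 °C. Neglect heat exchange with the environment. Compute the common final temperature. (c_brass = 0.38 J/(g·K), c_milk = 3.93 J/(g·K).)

Setting the total heat transfer to zero:
332*0.38*(T − 392) + 1020*3.93*(T − 36.9) = 0
126.16(T − 392) + 4008.6(T − 36.9) = 0
4134.8 T = 197372
T = 197372 / 4134.8 = 47.7 °C

T_f ≈ 47.7 °C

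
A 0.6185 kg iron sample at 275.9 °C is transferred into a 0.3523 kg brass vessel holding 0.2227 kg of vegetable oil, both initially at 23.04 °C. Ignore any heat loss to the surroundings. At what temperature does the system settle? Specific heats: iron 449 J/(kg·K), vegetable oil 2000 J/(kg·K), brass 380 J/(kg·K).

Energy conservation, ΣQ = 0:
0.6185×449×(T − 275.9) + 0.2227×2000×(T − 23.04) + 0.3523×380×(T − 23.04) = 0
277.71(T − 275.9) + 445.4(T − 23.04) + 133.87(T − 23.04) = 0
(277.71 + 445.4 + 133.87) T = 277.71×275.9 + 445.4×23.04 + 133.87×23.04
T = 89966 / 856.98 = 105 °C

T_f ≈ 105.0 °C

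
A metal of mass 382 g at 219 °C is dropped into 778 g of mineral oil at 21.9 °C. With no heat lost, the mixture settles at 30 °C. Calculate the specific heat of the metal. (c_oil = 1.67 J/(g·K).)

c ≈ 0.146 J/(g·K)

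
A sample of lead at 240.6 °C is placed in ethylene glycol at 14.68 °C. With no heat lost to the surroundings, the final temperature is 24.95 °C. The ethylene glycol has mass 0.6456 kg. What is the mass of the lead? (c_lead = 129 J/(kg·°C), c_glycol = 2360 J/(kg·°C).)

m ≈ 0.562 kg

Heat gained plus heat lost sum to zero:
m·129·(24.95 − 240.6) + 0.6456·2360·(24.95 − 14.68) = 0
-27819 m = -15648
m = -15648/-27819 ≈ 0.5625 kg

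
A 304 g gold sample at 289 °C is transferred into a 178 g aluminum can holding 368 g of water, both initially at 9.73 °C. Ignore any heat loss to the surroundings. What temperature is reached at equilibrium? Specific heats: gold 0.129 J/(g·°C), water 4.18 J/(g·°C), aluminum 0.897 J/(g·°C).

T_f = Σ m_i c_i T_i / Σ m_i c_i:
T_f = (39.22·289 + 1538.2·9.73 + 159.67·9.73) / (39.22 + 1538.2 + 159.67)
    = 27854 / 1737.1 ≈ 16.03 °C

T_f ≈ 16.0 °C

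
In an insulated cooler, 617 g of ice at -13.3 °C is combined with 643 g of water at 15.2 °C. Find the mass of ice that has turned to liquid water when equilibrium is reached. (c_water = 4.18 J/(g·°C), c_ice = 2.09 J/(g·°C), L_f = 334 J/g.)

m_melted ≈ 71 g

Heat available from the water dropping to 0 °C: 643·4.18·15.2 = 40854 J.
Warming the ice to 0 °C takes 617·2.09·13.3 = 17151 J, leaving 23703 J for melting.
Fully melting the ice requires m_ice L_f = 617·334 = 206078 J.
23703 J < 206078 J, so only part of the ice melts and the system sits at 0 °C.
Mass melted = 23703/334 ≈ 70.97 g.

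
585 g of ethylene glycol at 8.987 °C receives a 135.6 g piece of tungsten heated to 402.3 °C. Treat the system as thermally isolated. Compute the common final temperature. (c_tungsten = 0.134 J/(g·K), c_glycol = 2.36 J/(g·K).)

T_f ≈ 14.1 °C

|Q_tungsten| = |Q_glycol|:
135.6·0.134·(402.3 − T) = 585·2.36·(T − 8.987)
18.17(402.3 − T) = 1380.6(T − 8.987)
1398.8 T = 19717  ⇒  T ≈ 14.10 °C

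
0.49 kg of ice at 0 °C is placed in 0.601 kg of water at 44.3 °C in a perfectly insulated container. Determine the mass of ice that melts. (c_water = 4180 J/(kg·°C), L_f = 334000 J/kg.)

Water can give up m c ΔT = 0.601·4180·44.3 = 111290 J before reaching 0 °C.
Melting all 0.49 kg of ice would need 0.49·334000 = 163660 J.
111290 J < 163660 J, so only part of the ice melts and the system sits at 0 °C.
Mass melted = 111290/334000 ≈ 0.3332 kg.

m_melted ≈ 0.333 kg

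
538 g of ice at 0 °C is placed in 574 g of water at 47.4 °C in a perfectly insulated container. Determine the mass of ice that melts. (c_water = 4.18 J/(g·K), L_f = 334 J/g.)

m_melted ≈ 341 g

Heat available from the water dropping to 0 °C: 574×4.18×47.4 = 113728 J.
Melting all 538 g of ice would need 538×334 = 179692 J.
Since 113728 < 179692 J, not all the ice melts; equilibrium is at 0 °C.
m_melt = 113728 / L_f = 340.5 g.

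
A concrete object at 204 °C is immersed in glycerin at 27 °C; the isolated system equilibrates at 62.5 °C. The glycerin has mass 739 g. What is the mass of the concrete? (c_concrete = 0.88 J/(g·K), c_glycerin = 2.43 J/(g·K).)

m ≈ 512 g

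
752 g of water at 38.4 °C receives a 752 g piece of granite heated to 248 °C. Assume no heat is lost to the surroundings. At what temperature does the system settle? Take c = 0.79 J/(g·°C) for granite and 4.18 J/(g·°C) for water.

T_f ≈ 71.7 °C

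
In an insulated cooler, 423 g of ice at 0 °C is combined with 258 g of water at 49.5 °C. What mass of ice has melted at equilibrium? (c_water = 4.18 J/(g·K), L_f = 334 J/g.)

Water can give up m c ΔT = 258·4.18·49.5 = 53383 J before reaching 0 °C.
Melting all 423 g of ice would need 423·334 = 141282 J.
53383 J < 141282 J, so only part of the ice melts and the system sits at 0 °C.
Mass melted = 53383/334 ≈ 159.8 g.

m_melted ≈ 160 g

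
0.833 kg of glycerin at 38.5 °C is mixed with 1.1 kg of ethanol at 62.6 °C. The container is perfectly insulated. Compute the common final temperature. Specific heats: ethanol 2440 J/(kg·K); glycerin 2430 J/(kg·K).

Let T be the final temperature. ΣQ_i = 0:
1.1·2440·(T − 62.6) + 0.833·2430·(T − 38.5) = 0
2684(T − 62.6) + 2024.2(T − 38.5) = 0
4708.2 T = 245950
T = 245950/4708.2 ≈ 52.24 °C

T_f ≈ 52.2 °C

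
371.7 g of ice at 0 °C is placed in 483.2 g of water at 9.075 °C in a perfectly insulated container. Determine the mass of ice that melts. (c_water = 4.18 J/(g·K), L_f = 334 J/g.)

m_melted ≈ 54.9 g

Heat available from the water dropping to 0 °C: 483.2·4.18·9.075 = 18329 J.
Fully melting the ice requires m_ice L_f = 371.7·334 = 124148 J.
That's not enough to melt it all — equilibrium is at 0 °C with ice remaining.
m_melted·334 = 18329  ⇒  m_melted ≈ 54.88 g.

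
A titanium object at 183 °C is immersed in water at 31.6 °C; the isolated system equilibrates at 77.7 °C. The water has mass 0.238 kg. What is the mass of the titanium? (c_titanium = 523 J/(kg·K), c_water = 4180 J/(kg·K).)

m ≈ 0.833 kg

Conservation of energy gives ΣQ = 0:
m×523×(77.7 − 183) + 0.238×4180×(77.7 − 31.6) = 0
-55072 m = -45862
m = -45862/-55072 ≈ 0.8328 kg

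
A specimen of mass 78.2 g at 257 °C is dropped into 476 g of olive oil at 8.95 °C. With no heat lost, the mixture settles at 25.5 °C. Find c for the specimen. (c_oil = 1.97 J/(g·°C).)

m_s c (T_s − T_f) = m_oil c_oil (T_f − T_0):
78.2×c×(257 − 25.5) = 476×1.97×(25.5 − 8.95)
18103 c = 15519  ⇒  c ≈ 0.8573 J/(g·°C)

c ≈ 0.857 J/(g·°C)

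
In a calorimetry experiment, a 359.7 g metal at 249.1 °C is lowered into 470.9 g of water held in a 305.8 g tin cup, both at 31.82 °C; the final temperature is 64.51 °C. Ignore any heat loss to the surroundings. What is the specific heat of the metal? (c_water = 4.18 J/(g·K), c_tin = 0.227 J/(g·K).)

Net heat exchanged in the isolated system is zero:
359.7·c·(64.51 − 249.1) + 470.9·4.18·(64.51 − 31.82) + 305.8·0.227·(64.51 − 31.82) = 0
-66397 c = -66615
c = -66615/-66397 ≈ 1.003 J/(g·K)

c ≈ 1 J/(g·K)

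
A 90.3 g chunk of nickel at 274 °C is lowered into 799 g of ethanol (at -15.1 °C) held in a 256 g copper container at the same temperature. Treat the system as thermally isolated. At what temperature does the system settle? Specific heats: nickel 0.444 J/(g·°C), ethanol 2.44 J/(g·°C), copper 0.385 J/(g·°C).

T_f ≈ -9.5 °C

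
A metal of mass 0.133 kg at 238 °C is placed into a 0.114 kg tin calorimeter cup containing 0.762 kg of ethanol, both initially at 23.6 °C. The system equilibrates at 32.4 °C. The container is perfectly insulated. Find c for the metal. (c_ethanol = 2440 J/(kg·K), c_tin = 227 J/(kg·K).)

c ≈ 607 J/(kg·K)

Conservation of energy gives ΣQ = 0:
0.133·c·(32.4 − 238) + 0.762·2440·(32.4 − 23.6) + 0.114·227·(32.4 − 23.6) = 0
-27.34 c = -16589
c = -16589/-27.34 ≈ 606.7 J/(kg·K)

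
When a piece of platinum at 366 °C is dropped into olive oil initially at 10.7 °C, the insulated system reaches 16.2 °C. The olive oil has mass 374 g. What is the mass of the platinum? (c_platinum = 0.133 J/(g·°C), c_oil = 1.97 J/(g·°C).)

|Q_platinum| = |Q_oil|:
m·0.133·(366 − 16.2) = 374·1.97·(16.2 − 10.7)
46.52 m = 4052.3  ⇒  m ≈ 87.1 g

m ≈ 87.1 g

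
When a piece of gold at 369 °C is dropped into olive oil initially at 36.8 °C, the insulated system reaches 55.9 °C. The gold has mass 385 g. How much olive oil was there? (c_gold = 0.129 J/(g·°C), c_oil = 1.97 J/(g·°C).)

m ≈ 413 g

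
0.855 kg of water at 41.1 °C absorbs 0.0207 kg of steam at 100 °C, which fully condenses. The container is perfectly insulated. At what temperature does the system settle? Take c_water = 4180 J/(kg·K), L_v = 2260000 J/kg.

T_f ≈ 55.3 °C

Net heat exchanged in the isolated system is zero:
latent heat released on condensation: 0.0207·2260000 = 46782
  condensed water 100 °C→T: 86.53(T − 100)
  water warms: 0.855·4180·(T − 41.1) = 3573.9(T − 41.1)
3660.4 T = 46782 + 8652.6 + 146887 = 202322
T ≈ 55.27 °C (< 100 °C, so full condensation is consistent).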